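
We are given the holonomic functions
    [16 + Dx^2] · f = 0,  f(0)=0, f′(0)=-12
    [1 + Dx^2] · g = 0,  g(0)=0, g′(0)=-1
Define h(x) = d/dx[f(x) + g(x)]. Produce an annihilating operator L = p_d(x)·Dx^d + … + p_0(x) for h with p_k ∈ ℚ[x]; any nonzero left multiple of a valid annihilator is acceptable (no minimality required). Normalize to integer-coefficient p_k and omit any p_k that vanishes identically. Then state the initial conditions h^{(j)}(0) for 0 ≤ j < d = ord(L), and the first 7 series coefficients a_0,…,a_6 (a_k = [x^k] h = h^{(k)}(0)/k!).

L = 16 + 17·Dx^2 + Dx^4  (order 4).
h: a_k = -13, 0, 193/2, 0, -3073/24, 0, 49153/720, …
ICs: h(0) = -13, h′(0) = 0, h′′(0) = 193, h′′′(0) = 0.

f: a_k = 0, -12, 0, 32, 0, -128/5, 0, …
g: a_k = 0, -1, 0, 1/6, 0, -1/120, 0, …
Sum ⇒ L₀ = lclm(L_f,L_g) in ℚ(x)⟨Dx⟩.
h=h₀': d/dx-closure on L₀ ⇒ L.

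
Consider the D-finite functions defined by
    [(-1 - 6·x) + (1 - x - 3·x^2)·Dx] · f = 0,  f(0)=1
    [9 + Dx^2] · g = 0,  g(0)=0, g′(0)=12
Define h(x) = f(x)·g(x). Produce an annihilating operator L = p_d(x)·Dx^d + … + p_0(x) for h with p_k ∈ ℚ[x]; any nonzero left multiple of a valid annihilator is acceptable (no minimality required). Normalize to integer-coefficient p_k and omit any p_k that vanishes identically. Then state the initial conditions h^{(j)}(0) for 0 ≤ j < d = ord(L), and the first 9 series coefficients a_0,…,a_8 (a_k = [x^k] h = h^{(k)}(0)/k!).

f: a_k = 1, 1, 4, 7, 19, 40, 97, 217, 508, …
g: a_k = 0, 12, 0, -18, 0, 81/10, 0, -243/140, 0, …
Sym-product of L_f,L_g gives L₀ (≤ ord 2).
L = (-3 + 9·x + 27·x^2) + (2 + 12·x)·Dx + (-1 + x + 3·x^2)·Dx^2  (order 2).
h: a_k = 0, 12, 12, 30, 66, 1641/10, 3621/10, 119373/140, 54291/28, …
ICs: h(0) = 0, h′(0) = 12.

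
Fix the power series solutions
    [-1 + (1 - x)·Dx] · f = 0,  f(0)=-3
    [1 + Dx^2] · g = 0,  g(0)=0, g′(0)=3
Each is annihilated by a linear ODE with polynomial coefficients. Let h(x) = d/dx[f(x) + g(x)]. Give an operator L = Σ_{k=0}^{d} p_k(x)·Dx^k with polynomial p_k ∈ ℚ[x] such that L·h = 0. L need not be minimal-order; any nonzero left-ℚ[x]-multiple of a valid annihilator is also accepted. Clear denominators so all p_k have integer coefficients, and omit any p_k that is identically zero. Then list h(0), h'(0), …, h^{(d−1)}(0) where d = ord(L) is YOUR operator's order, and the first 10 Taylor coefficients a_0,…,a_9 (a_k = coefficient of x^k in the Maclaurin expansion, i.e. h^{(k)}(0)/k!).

f: a_k = -3, -3, -3, -3, -3, -3, -3, -3, -3, -3, …
g: a_k = 0, 3, 0, -1/2, 0, 1/40, 0, -1/1680, 0, 1/120960, …
Sum ⇒ L₀ = lclm(L_f,L_g) in ℚ(x)⟨Dx⟩.
h₀' ⇒ L via d/dx closure of L₀.
L = (26 - 4·x + 2·x^2) + (-7 + 9·x - 3·x^2 + x^3)·Dx + (26 - 4·x + 2·x^2)·Dx^2 + (-7 + 9·x - 3·x^2 + x^3)·Dx^3  (order 3).
h: a_k = 0, -6, -21/2, -12, -119/8, -18, -5041/240, -24, -362879/13440, -30, …
ICs: h(0) = 0, h′(0) = -6, h′′(0) = -21.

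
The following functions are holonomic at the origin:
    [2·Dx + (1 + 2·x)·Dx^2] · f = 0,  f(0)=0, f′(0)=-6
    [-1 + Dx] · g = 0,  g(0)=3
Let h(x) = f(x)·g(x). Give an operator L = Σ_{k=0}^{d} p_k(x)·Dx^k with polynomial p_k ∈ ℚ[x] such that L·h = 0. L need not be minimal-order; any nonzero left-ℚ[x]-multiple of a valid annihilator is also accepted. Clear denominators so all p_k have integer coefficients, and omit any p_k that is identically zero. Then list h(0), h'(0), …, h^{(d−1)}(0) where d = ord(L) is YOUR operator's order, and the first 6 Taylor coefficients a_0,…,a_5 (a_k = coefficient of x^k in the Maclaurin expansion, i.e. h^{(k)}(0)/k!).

L = (-1 + 2·x) - 4·x·Dx + (1 + 2·x)·Dx^2  (order 2).
h: a_k = 0, -18, 0, -15, 18, -627/20, …
ICs: h(0) = 0, h′(0) = -18.

f: a_k = 0, -6, 6, -8, 12, -96/5, …
g: a_k = 3, 3, 3/2, 1/2, 1/8, 1/40, …
L₀ := L_f ⊗_s L_g (sym. prod.), ord ≤ 2.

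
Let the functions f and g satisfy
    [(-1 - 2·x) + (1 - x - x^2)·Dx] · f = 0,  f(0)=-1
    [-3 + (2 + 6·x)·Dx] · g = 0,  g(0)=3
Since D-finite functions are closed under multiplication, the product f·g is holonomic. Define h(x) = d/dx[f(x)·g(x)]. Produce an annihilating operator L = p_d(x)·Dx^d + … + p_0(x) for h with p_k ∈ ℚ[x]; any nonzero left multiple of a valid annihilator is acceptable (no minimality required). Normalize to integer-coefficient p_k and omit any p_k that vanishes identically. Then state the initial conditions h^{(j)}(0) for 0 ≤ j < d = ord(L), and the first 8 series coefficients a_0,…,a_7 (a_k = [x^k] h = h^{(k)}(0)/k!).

f: a_k = -1, -1, -2, -3, -5, -8, -13, -21, …
g: a_k = 3, 9/2, -27/8, 81/16, -1215/128, 5103/256, -45927/1024, 216513/2048, …
f·g: L₀ = L_f ⊗_s L_g, ord ≤ 1·1.
Differentiate: ansatz ord ≤ ord L₀ ⇒ L.
L = (19 + 186·x + 321·x^2 + 210·x^3 + 135·x^4) + (-10 - 34·x - 6·x^2 + 50·x^3 + 114·x^4 + 54·x^5)·Dx  (order 1).
h: a_k = -15/2, -57/4, -945/16, -2217/32, -72885/256, -90351/512, -2753541/2048, 1186455/4096, …
ICs: h(0) = -15/2.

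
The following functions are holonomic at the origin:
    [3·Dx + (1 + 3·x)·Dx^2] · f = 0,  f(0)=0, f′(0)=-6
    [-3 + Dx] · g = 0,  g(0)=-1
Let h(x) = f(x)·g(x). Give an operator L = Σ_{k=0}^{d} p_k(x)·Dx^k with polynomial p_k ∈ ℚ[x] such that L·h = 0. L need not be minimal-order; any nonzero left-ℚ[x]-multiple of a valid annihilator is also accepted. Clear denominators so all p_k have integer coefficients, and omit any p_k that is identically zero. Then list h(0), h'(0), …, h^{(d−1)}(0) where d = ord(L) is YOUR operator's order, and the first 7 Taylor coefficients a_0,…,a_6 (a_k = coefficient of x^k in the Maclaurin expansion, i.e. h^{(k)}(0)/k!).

L = 27·x + (-3 - 18·x)·Dx + (1 + 3·x)·Dx^2  (order 2).
h: a_k = 0, 6, 9, 18, 0, 729/20, -567/8, …
ICs: h(0) = 0, h′(0) = 6.

f: a_k = 0, -6, 9, -18, 81/2, -486/5, 243, …
g: a_k = -1, -3, -9/2, -9/2, -27/8, -81/40, -81/80, …
L₀ := L_f ⊗_s L_g (sym. prod.), ord ≤ 2.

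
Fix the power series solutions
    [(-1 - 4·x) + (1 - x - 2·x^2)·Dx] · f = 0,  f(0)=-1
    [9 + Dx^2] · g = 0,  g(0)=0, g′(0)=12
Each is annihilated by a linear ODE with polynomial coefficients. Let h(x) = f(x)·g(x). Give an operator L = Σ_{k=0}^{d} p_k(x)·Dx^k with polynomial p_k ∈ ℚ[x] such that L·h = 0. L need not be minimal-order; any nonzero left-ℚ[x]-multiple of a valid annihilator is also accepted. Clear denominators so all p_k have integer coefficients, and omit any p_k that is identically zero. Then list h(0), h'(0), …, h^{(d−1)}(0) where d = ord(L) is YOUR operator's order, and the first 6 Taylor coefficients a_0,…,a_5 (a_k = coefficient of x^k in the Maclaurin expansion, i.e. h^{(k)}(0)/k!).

L = (-5 + 9·x + 18·x^2) + (2 + 8·x)·Dx + (-1 + x + 2·x^2)·Dx^2  (order 2).
h: a_k = 0, -12, -12, -18, -42, -861/10, …
ICs: h(0) = 0, h′(0) = -12.

f: a_k = -1, -1, -3, -5, -11, -21, …
g: a_k = 0, 12, 0, -18, 0, 81/10, …
Sym-product of L_f,L_g gives L₀ (≤ ord 2).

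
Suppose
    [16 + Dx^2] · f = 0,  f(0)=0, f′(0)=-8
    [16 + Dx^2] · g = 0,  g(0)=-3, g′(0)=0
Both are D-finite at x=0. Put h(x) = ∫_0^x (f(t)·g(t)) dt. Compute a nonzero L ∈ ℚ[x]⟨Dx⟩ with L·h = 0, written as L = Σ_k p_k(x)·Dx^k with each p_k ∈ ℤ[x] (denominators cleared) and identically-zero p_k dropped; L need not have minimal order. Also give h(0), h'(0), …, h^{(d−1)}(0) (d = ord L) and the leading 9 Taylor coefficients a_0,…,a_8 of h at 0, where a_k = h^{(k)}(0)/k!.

L = 64·Dx^2 + Dx^4  (order 4).
h: a_k = 0, 0, 12, 0, -64, 0, 2048/15, 0, -16384/105, …
ICs: h(0) = 0, h′(0) = 0, h′′(0) = 24, h′′′(0) = 0.

f: a_k = 0, -8, 0, 64/3, 0, -256/15, 0, 2048/315, 0, …
g: a_k = -3, 0, 24, 0, -32, 0, 256/15, 0, -512/105, …
h₀=f·g: eliminate ⇒ L₀, order ≤ 2·2.
Integrate: L := L₀·Dx.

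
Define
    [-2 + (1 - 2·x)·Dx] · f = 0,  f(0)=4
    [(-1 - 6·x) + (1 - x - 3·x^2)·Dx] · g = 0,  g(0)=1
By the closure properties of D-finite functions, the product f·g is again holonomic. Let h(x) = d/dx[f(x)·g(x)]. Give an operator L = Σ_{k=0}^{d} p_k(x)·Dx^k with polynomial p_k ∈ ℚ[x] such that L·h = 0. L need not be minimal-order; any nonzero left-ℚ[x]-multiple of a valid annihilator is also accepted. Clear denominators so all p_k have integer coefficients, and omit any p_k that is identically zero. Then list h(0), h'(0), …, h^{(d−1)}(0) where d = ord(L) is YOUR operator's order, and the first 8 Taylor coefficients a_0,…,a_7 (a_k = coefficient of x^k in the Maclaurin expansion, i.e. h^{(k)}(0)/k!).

L = (20 - 18·x - 102·x^2 - 96·x^3 + 432·x^4) + (-3 + 7·x + 27·x^2 - 70·x^3 - 30·x^4 + 108·x^5)·Dx  (order 1).
h: a_k = 12, 80, 324, 1168, 3720, 11256, 32340, 90176, …
ICs: h(0) = 12.

f: a_k = 4, 8, 16, 32, 64, 128, 256, 512, …
g: a_k = 1, 1, 4, 7, 19, 40, 97, 217, …
f·g: L₀ = L_f ⊗_s L_g, ord ≤ 1·1.
Derive L from L₀ (diff closure).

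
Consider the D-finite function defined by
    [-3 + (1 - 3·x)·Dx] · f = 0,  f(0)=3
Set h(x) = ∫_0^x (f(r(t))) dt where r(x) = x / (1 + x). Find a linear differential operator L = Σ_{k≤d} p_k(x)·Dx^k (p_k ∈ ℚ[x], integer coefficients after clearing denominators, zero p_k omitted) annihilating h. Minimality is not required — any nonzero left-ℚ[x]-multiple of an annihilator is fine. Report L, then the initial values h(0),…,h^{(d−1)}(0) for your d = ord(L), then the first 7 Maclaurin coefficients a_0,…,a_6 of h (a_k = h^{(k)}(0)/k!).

L = 3·Dx + (-1 + x + 2·x^2)·Dx^2  (order 2).
h: a_k = 0, 3, 9/2, 6, 9, 72/5, 24, …
ICs: h(0) = 0, h′(0) = 3.

f: a_k = 3, 9, 27, 81, 243, 729, 2187, …
h₀=f(r): pull back L_f along r ⇒ L₀.
h=∫h₀ ⇒ L = L₀·Dx.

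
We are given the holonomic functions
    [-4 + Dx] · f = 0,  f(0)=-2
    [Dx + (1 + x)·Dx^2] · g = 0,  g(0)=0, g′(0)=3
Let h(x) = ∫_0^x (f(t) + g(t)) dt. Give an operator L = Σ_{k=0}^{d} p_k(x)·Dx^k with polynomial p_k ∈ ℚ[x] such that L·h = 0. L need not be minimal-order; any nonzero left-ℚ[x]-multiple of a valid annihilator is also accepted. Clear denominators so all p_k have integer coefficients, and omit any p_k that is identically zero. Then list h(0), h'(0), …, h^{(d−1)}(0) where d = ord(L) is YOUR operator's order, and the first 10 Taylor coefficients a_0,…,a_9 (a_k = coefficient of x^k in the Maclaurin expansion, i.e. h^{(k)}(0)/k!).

L = (-24 - 16·x)·Dx^2 + (-14 - 32·x - 16·x^2)·Dx^3 + (5 + 9·x + 4·x^2)·Dx^4  (order 4).
h: a_k = 0, -2, -5/2, -35/6, -61/12, -53/12, -247/90, -1069/630, -1913/2520, -9137/22680, …
ICs: h(0) = 0, h′(0) = -2, h′′(0) = -5, h′′′(0) = -35.

f: a_k = -2, -8, -16, -64/3, -64/3, -256/15, -512/45, -2048/315, -1024/315, -4096/2835, …
g: a_k = 0, 3, -3/2, 1, -3/4, 3/5, -1/2, 3/7, -3/8, 1/3, …
h₀=f+g: left-lcm gives L₀, ord ≤ 3.
h=∫₀ˣh₀: take L = L₀·Dx.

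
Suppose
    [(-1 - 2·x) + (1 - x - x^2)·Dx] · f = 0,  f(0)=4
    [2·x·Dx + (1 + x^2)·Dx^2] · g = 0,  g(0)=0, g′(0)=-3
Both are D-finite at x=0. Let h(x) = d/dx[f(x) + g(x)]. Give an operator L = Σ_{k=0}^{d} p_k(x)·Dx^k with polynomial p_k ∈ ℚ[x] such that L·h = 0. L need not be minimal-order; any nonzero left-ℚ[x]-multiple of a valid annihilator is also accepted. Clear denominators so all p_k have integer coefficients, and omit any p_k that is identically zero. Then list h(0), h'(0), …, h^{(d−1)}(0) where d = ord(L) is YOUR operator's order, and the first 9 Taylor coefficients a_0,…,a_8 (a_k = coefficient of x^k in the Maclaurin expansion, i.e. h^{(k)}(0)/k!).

L = (-4 + 16·x + 64·x^2 + 72·x^3 + 66·x^4 + 6·x^6) + (10 + 24·x + 28·x^2 + 60·x^3 + 65·x^4 + 50·x^5 + 3·x^6 + 6·x^7)·Dx + (-2 - 2·x - 2·x^2 + 8·x^3 + 5·x^4 + 11·x^5 + 6·x^6 + x^7 + x^8)·Dx^2  (order 2).
h: a_k = 1, 16, 39, 80, 157, 312, 591, 1088, 1977, …
ICs: h(0) = 1, h′(0) = 16.

f: a_k = 4, 4, 8, 12, 20, 32, 52, 84, 136, …
g: a_k = 0, -3, 0, 1, 0, -3/5, 0, 3/7, 0, …
f+g: L₀ = lclm(L_f,L_g), ord ≤ 1+2.
h=h₀': d/dx-closure on L₀ ⇒ L.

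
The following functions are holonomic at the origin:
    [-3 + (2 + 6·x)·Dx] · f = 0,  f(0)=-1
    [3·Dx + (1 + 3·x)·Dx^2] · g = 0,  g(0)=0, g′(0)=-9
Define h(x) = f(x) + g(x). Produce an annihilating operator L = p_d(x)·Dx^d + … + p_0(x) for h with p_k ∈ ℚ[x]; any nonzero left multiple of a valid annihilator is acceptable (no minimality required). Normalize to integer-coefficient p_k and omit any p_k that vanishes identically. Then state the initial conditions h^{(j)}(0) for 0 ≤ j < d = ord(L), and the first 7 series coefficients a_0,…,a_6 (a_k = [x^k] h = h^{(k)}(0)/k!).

L = 9·Dx + (15 + 45·x)·Dx^2 + (2 + 12·x + 18·x^2)·Dx^3  (order 3).
h: a_k = -1, -21/2, 117/8, -459/16, 8181/128, -195129/1280, 388557/1024, …
ICs: h(0) = -1, h′(0) = -21/2, h′′(0) = 117/4.

f: a_k = -1, -3/2, 9/8, -27/16, 405/128, -1701/256, 15309/1024, …
g: a_k = 0, -9, 27/2, -27, 243/4, -729/5, 729/2, …
Sum ⇒ L₀ = lclm(L_f,L_g) in ℚ(x)⟨Dx⟩.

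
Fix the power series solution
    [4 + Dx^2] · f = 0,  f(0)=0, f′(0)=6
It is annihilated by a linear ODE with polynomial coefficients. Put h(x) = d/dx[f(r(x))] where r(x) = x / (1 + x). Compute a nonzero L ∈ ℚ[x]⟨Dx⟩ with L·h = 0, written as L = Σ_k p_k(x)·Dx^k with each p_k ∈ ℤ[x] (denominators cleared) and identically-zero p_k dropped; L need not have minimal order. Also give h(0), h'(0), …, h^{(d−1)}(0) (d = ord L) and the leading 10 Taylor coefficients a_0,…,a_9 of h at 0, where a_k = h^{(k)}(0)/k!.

L = (10 + 12·x + 6·x^2) + (6 + 18·x + 18·x^2 + 6·x^3)·Dx + (1 + 4·x + 6·x^2 + 4·x^3 + x^4)·Dx^2  (order 2).
h: a_k = 6, -12, 6, 24, -86, 180, -4418/15, 6064/15, -49262/105, 9148/21, …
ICs: h(0) = 6, h′(0) = -12.

f: a_k = 0, 6, 0, -4, 0, 4/5, 0, -8/105, 0, 4/945, …
Substitute x→r, Dx→(1/r')Dx; clear ⇒ L₀.
h₀' ⇒ L via d/dx closure of L₀.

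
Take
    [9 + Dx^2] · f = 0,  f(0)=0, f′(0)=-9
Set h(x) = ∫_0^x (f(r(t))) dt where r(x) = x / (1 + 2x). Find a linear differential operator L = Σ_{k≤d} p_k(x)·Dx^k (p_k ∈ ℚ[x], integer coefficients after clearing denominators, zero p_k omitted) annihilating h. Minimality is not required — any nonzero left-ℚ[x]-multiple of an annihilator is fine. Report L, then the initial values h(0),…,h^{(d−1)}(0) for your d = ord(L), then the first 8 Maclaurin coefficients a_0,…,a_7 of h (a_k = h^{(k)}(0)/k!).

f: a_k = 0, -9, 0, 27/2, 0, -243/40, 0, 729/560, …
Change of var in L_f (x↦r) gives L₀.
h=∫h₀ ⇒ L = L₀·Dx.
L = 9·Dx + (4 + 24·x + 48·x^2 + 32·x^3)·Dx^2 + (1 + 8·x + 24·x^2 + 32·x^3 + 16·x^4)·Dx^3  (order 3).
h: a_k = 0, 0, -9/2, 6, -45/8, -9/5, 2319/80, -2925/28, …
ICs: h(0) = 0, h′(0) = 0, h′′(0) = -9.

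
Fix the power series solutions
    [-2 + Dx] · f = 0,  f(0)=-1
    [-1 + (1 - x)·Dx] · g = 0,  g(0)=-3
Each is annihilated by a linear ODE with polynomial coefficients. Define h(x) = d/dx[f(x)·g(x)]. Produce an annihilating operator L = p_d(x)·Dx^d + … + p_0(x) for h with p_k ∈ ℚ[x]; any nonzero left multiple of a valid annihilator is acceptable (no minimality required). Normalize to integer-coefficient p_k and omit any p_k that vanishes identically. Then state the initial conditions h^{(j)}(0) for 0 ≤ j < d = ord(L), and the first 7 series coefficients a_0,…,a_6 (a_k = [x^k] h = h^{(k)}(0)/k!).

f: a_k = -1, -2, -2, -4/3, -2/3, -4/15, -4/45, …
g: a_k = -3, -3, -3, -3, -3, -3, -3, …
h₀=f·g: eliminate ⇒ L₀, order ≤ 1·1.
Derive L from L₀ (diff closure).
L = (10 - 12·x + 4·x^2) + (-3 + 5·x - 2·x^2)·Dx  (order 1).
h: a_k = 9, 30, 57, 84, 109, 662/5, 155, …
ICs: h(0) = 9.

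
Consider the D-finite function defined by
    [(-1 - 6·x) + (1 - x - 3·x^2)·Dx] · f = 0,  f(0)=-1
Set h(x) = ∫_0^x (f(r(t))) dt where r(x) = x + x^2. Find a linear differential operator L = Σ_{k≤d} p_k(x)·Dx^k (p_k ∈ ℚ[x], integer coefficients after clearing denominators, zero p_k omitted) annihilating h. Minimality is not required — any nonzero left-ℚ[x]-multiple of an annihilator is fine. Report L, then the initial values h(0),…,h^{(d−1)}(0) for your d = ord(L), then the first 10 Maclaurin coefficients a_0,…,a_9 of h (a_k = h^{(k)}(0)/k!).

f: a_k = -1, -1, -4, -7, -19, -40, -97, -217, -508, -1159, …
Change of var in L_f (x↦r) gives L₀.
∫: right-multiply L₀ by Dx.
L = (1 + 8·x + 18·x^2 + 12·x^3)·Dx + (-1 + x + 4·x^2 + 6·x^3 + 3·x^4)·Dx^2  (order 2).
h: a_k = 0, -1, -1/2, -5/3, -15/4, -44/5, -137/6, -418/7, -1275/8, -3901/9, …
ICs: h(0) = 0, h′(0) = -1.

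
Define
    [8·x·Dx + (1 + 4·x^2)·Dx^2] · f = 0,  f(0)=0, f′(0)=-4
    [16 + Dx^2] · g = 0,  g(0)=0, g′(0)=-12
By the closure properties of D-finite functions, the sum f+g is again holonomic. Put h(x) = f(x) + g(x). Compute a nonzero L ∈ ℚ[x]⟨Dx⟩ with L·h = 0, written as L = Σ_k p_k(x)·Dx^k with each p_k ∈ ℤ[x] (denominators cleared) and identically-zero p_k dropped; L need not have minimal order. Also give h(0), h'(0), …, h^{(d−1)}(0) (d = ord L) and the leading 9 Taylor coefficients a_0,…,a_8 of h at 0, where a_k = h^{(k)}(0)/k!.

f: a_k = 0, -4, 0, 16/3, 0, -64/5, 0, 256/7, 0, …
g: a_k = 0, -12, 0, 32, 0, -128/5, 0, 1024/105, 0, …
Sum ⇒ L₀ = lclm(L_f,L_g) in ℚ(x)⟨Dx⟩.
L = (-512·x + 5120·x^3 + 4096·x^5)·Dx + (16 + 512·x^2 + 2304·x^4 + 2048·x^6)·Dx^2 + (-32·x + 320·x^3 + 256·x^5)·Dx^3 + (1 + 32·x^2 + 144·x^4 + 128·x^6)·Dx^4  (order 4).
h: a_k = 0, -16, 0, 112/3, 0, -192/5, 0, 4864/105, 0, …
ICs: h(0) = 0, h′(0) = -16, h′′(0) = 0, h′′′(0) = 224.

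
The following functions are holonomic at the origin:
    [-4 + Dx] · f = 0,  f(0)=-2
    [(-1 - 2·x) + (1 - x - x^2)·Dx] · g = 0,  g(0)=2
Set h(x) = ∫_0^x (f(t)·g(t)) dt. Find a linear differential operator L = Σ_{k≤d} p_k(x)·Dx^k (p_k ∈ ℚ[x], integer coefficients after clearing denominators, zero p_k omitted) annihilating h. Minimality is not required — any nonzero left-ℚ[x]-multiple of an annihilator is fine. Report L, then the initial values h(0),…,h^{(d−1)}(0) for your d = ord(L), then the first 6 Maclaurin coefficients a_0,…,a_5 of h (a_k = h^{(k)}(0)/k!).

L = (5 - 2·x - 4·x^2)·Dx + (-1 + x + x^2)·Dx^2  (order 2).
h: a_k = 0, -4, -10, -56/3, -89/3, -652/15, …
ICs: h(0) = 0, h′(0) = -4.

f: a_k = -2, -8, -16, -64/3, -64/3, -256/15, …
g: a_k = 2, 2, 4, 6, 10, 16, …
f·g: L₀ = L_f ⊗_s L_g, ord ≤ 1·1.
h=∫h₀ ⇒ L = L₀·Dx.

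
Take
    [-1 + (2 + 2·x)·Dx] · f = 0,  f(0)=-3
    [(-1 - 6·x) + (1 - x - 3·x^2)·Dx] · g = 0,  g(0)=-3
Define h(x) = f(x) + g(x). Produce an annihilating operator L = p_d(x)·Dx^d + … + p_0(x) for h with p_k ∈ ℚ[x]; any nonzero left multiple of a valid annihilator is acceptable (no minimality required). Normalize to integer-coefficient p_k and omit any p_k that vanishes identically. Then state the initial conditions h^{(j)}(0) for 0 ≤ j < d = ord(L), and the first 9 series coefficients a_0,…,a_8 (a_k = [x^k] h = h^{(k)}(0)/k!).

L = (17 + 57·x + 135·x^2 + 90·x^3) + (-33 - 134·x - 387·x^2 - 510·x^3 - 225·x^4)·Dx + (2 + 30·x + 22·x^2 - 126·x^3 - 210·x^4 - 90·x^5)·Dx^2  (order 2).
h: a_k = -6, -9/2, -93/8, -339/16, -7281/128, -30741/256, -297921/1024, -1333347/2048, -49937145/32768, …
ICs: h(0) = -6, h′(0) = -9/2.

f: a_k = -3, -3/2, 3/8, -3/16, 15/128, -21/256, 63/1024, -99/2048, 1287/32768, …
g: a_k = -3, -3, -12, -21, -57, -120, -291, -651, -1524, …
Weyl lclm of L_f,L_g ⇒ L₀ (ord ≤ 2).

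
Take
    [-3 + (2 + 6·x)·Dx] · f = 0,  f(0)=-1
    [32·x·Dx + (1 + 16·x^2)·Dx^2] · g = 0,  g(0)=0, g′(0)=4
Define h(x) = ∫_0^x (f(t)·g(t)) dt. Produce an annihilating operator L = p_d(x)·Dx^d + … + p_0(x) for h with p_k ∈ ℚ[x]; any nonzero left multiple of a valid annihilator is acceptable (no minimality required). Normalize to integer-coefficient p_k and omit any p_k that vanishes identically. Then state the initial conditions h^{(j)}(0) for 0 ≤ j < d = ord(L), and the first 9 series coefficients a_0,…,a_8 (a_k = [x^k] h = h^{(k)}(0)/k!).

f: a_k = -1, -3/2, 9/8, -27/16, 405/128, -1701/256, 15309/1024, -72171/2048, 2814669/32768, …
g: a_k = 0, 4, 0, -64/3, 0, 1024/5, 0, -16384/7, 0, …
f·g: L₀ = L_f ⊗_s L_g, ord ≤ 1·2.
Integrate: L := L₀·Dx.
L = (27 - 192·x - 144·x^2)·Dx + (-12 + 92·x + 576·x^2 + 576·x^3)·Dx^2 + (4 + 24·x + 100·x^2 + 384·x^3 + 576·x^4)·Dx^3  (order 3).
h: a_k = 0, 0, -2, -2, 155/24, 101/20, -34583/960, -95289/2240, 22966919/71680, …
ICs: h(0) = 0, h′(0) = 0, h′′(0) = -4.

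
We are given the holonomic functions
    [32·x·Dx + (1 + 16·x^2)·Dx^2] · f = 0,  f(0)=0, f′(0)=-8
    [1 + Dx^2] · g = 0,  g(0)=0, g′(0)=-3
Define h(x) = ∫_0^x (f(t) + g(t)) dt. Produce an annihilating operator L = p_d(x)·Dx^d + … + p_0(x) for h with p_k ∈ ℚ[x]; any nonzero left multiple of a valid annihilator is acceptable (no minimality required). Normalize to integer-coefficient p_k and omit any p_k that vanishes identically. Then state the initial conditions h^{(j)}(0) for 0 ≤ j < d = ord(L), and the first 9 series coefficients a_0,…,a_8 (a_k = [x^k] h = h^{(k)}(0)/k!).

L = (-6112·x + 99328·x^3 + 8192·x^5)·Dx^2 + (-31 + 1072·x^2 + 25344·x^4 + 4096·x^6)·Dx^3 + (-6112·x + 99328·x^3 + 8192·x^5)·Dx^4 + (-31 + 1072·x^2 + 25344·x^4 + 4096·x^6)·Dx^5  (order 5).
h: a_k = 0, 0, -11/2, 0, 259/24, 0, -3277/48, 0, 7864321/13440, …
ICs: h(0) = 0, h′(0) = 0, h′′(0) = -11, h′′′(0) = 0, h′′′′(0) = 259.

f: a_k = 0, -8, 0, 128/3, 0, -2048/5, 0, 32768/7, 0, …
g: a_k = 0, -3, 0, 1/2, 0, -1/40, 0, 1/1680, 0, …
f+g: L₀ = lclm(L_f,L_g), ord ≤ 2+2.
h=∫₀ˣh₀: take L = L₀·Dx.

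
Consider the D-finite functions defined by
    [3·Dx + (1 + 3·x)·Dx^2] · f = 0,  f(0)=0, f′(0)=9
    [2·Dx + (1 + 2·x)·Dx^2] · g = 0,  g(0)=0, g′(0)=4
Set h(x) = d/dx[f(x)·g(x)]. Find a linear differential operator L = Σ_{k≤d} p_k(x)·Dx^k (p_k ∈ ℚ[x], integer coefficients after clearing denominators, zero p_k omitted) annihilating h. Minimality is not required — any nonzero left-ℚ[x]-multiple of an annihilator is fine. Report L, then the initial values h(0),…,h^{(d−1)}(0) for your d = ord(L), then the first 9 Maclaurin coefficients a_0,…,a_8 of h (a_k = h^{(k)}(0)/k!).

L = (156 + 720·x + 864·x^2) + (310 + 2244·x + 5400·x^2 + 4320·x^3)·Dx + (88 + 860·x + 3132·x^2 + 5040·x^3 + 3024·x^4)·Dx^2 + (5 + 62·x + 305·x^2 + 744·x^3 + 900·x^4 + 432·x^5)·Dx^3  (order 3).
h: a_k = 0, 72, -270, 840, -2475, 35802/5, -20622, 2081376/35, -2409669/14, …
ICs: h(0) = 0, h′(0) = 72, h′′(0) = -540.

f: a_k = 0, 9, -27/2, 27, -243/4, 729/5, -729/2, 6561/7, -19683/8, …
g: a_k = 0, 4, -4, 16/3, -8, 64/5, -64/3, 256/7, -64, …
L₀ := L_f ⊗_s L_g (sym. prod.), ord ≤ 4.
Derive L from L₀ (diff closure).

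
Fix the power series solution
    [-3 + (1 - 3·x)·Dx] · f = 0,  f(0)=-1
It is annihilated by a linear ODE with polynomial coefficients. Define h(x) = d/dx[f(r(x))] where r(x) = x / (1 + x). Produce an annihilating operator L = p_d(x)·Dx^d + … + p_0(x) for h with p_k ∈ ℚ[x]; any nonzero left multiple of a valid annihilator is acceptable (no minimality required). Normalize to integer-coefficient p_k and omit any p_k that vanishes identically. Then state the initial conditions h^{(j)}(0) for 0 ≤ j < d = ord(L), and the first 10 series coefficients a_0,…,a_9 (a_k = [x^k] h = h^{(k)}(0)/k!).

f: a_k = -1, -3, -9, -27, -81, -243, -729, -2187, -6561, -19683, …
Change of var in L_f (x↦r) gives L₀.
Derive L from L₀ (diff closure).
L = 4 + (-1 + 2·x)·Dx  (order 1).
h: a_k = -3, -12, -36, -96, -240, -576, -1344, -3072, -6912, -15360, …
ICs: h(0) = -3.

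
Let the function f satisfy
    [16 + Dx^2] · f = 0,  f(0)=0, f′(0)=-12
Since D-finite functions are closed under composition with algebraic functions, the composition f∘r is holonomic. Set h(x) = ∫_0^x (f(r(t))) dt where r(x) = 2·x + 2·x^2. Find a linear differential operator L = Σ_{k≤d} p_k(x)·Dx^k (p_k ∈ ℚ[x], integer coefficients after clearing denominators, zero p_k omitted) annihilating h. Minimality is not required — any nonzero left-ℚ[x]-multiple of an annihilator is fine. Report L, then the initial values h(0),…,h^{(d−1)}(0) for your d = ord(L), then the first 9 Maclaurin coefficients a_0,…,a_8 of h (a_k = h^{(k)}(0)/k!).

L = (64 + 384·x + 768·x^2 + 512·x^3)·Dx - 2·Dx^2 + (1 + 2·x)·Dx^3  (order 3).
h: a_k = 0, 0, -12, -8, 64, 768/5, -128/15, -3840/7, -91136/105, …
ICs: h(0) = 0, h′(0) = 0, h′′(0) = -24.

f: a_k = 0, -12, 0, 32, 0, -128/5, 0, 1024/105, 0, …
Substitute x→r, Dx→(1/r')Dx; clear ⇒ L₀.
Integrate: L := L₀·Dx.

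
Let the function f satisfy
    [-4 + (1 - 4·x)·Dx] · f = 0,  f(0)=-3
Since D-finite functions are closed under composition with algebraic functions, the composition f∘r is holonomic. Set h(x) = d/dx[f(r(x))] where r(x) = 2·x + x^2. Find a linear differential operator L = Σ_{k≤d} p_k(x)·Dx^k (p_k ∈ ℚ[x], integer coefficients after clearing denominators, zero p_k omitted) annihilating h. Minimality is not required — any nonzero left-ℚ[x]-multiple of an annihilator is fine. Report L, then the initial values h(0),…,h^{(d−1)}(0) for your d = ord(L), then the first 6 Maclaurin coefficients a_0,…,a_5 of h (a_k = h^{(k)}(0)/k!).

L = (17 + 24·x + 12·x^2) + (-1 + 7·x + 12·x^2 + 4·x^3)·Dx  (order 1).
h: a_k = -24, -408, -5184, -58560, -620160, -6304896, …
ICs: h(0) = -24.

f: a_k = -3, -12, -48, -192, -768, -3072, …
L₀ from L_f via x↦r, Dx↦r'^{-1}Dx.
h₀' ⇒ L via d/dx closure of L₀.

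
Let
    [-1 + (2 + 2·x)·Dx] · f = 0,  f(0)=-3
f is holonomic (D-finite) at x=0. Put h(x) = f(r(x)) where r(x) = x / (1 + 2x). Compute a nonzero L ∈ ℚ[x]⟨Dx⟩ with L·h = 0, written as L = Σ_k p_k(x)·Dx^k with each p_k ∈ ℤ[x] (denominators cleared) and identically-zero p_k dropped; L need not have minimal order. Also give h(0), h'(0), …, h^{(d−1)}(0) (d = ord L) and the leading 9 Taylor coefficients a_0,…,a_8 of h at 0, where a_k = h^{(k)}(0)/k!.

f: a_k = -3, -3/2, 3/8, -3/16, 15/128, -21/256, 63/1024, -99/2048, 1287/32768, …
Change of var in L_f (x↦r) gives L₀.
L = -1 + (2 + 10·x + 12·x^2)·Dx  (order 1).
h: a_k = -3, -3/2, 27/8, -123/16, 2271/128, -10629/256, 100935/1024, -486315/2048, 19021095/32768, …
ICs: h(0) = -3.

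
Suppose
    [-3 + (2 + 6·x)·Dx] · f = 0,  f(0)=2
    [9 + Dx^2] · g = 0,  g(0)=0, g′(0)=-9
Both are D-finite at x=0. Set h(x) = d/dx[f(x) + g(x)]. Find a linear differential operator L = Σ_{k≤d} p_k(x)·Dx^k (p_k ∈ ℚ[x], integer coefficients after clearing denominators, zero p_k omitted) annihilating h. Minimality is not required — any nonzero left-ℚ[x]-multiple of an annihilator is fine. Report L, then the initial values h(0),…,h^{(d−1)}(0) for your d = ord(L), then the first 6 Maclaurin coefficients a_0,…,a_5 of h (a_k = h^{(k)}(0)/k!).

L = (-513 - 648·x - 972·x^2) + (-126 - 810·x - 1944·x^2 - 1944·x^3)·Dx + (-57 - 72·x - 108·x^2)·Dx^2 + (-14 - 90·x - 216·x^2 - 216·x^3)·Dx^3  (order 3).
h: a_k = -6, -9/2, 405/8, -405/16, 4617/128, -45927/256, …
ICs: h(0) = -6, h′(0) = -9/2, h′′(0) = 405/4.

f: a_k = 2, 3, -9/4, 27/8, -405/64, 1701/128, …
g: a_k = 0, -9, 0, 27/2, 0, -243/40, …
h₀=f+g: left-lcm gives L₀, ord ≤ 3.
Derive L from L₀ (diff closure).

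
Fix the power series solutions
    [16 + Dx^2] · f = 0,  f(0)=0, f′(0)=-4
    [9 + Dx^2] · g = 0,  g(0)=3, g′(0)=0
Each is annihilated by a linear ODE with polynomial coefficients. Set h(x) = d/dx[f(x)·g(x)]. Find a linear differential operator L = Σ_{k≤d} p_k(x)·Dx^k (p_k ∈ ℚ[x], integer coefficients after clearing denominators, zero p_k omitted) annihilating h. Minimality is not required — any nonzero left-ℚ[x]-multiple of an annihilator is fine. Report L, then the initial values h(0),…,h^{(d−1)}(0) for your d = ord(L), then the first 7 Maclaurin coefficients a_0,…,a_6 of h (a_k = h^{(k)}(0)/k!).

f: a_k = 0, -4, 0, 32/3, 0, -128/15, 0, …
g: a_k = 3, 0, -27/2, 0, 81/8, 0, -243/80, …
h₀=f·g: eliminate ⇒ L₀, order ≤ 2·2.
Derive L from L₀ (diff closure).
L = 49 + 50·Dx^2 + Dx^4  (order 4).
h: a_k = -12, 0, 258, 0, -2101/2, 0, 102943/60, …
ICs: h(0) = -12, h′(0) = 0, h′′(0) = 516, h′′′(0) = 0.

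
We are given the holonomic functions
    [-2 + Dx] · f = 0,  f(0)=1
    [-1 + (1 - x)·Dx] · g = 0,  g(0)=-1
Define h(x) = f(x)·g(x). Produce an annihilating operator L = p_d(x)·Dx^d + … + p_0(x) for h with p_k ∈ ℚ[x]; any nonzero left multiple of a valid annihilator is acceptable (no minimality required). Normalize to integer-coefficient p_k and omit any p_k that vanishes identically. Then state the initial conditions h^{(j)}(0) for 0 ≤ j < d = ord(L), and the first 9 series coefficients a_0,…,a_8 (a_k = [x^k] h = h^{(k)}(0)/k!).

L = (3 - 2·x) + (-1 + x)·Dx  (order 1).
h: a_k = -1, -3, -5, -19/3, -7, -109/15, -331/45, -155/21, -2327/315, …
ICs: h(0) = -1.

f: a_k = 1, 2, 2, 4/3, 2/3, 4/15, 4/45, 8/315, 2/315, …
g: a_k = -1, -1, -1, -1, -1, -1, -1, -1, -1, …
Product ⇒ symmetric product L₀, ord ≤ 1.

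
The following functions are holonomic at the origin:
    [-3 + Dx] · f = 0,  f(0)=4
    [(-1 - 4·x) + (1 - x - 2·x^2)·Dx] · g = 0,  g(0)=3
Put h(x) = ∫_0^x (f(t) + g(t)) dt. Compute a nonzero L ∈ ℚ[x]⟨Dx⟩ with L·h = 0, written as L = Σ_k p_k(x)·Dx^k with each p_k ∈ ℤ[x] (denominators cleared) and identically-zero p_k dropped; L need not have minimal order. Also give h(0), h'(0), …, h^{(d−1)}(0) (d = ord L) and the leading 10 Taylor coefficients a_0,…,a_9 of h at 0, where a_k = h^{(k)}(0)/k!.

L = (9 + 9·x + 126·x^2 + 72·x^3)·Dx + (3 - 30·x - 51·x^2 + 36·x^3 + 36·x^4)·Dx^2 + (-2 + 9·x + 3·x^2 - 20·x^3 - 12·x^4)·Dx^3  (order 3).
h: a_k = 0, 7, 15/2, 9, 33/4, 93/10, 237/20, 2661/140, 35943/1120, 63921/1120, …
ICs: h(0) = 0, h′(0) = 7, h′′(0) = 15.

f: a_k = 4, 12, 18, 18, 27/2, 81/10, 81/20, 243/140, 729/1120, 243/1120, …
g: a_k = 3, 3, 9, 15, 33, 63, 129, 255, 513, 1023, …
h₀=f+g: left-lcm gives L₀, ord ≤ 2.
h=∫₀ˣh₀: take L = L₀·Dx.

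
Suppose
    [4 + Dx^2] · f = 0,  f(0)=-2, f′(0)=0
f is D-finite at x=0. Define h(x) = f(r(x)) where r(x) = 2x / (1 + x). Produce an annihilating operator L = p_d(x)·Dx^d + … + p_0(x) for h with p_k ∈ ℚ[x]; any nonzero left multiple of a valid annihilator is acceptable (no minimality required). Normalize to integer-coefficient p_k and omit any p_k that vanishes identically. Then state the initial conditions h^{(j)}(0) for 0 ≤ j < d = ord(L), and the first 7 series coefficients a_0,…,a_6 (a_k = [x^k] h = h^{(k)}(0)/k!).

L = 16 + (2 + 6·x + 6·x^2 + 2·x^3)·Dx + (1 + 4·x + 6·x^2 + 4·x^3 + x^4)·Dx^2  (order 2).
h: a_k = -2, 0, 16, -32, 80/3, 64/3, -5488/45, …
ICs: h(0) = -2, h′(0) = 0.

f: a_k = -2, 0, 4, 0, -4/3, 0, 8/45, …
L₀ from L_f via x↦r, Dx↦r'^{-1}Dx.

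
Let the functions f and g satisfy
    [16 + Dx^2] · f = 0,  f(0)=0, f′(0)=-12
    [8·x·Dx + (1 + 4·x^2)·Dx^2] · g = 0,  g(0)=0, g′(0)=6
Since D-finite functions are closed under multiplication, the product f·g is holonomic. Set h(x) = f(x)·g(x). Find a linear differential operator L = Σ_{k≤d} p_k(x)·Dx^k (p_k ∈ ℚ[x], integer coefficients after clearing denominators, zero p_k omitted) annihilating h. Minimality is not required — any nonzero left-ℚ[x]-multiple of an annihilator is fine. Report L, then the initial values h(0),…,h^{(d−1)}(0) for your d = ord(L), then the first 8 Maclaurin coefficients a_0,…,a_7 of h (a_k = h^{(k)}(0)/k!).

L = (2560 + 29696·x^2 + 118784·x^4 + 262144·x^6 + 262144·x^8) + (1536·x + 14336·x^3 + 49152·x^5 + 65536·x^7)·Dx + (240 + 3008·x^2 + 13824·x^4 + 32768·x^6 + 32768·x^8)·Dx^2 + (96·x + 896·x^3 + 3072·x^5 + 4096·x^7)·Dx^3 + (5 + 72·x^2 + 400·x^4 + 1024·x^6 + 1024·x^8)·Dx^4  (order 4).
h: a_k = 0, 0, -72, 0, 288, 0, -640, 0, …
ICs: h(0) = 0, h′(0) = 0, h′′(0) = -144, h′′′(0) = 0.

f: a_k = 0, -12, 0, 32, 0, -128/5, 0, 1024/105, …
g: a_k = 0, 6, 0, -8, 0, 96/5, 0, -384/7, …
Sym-product of L_f,L_g gives L₀ (≤ ord 4).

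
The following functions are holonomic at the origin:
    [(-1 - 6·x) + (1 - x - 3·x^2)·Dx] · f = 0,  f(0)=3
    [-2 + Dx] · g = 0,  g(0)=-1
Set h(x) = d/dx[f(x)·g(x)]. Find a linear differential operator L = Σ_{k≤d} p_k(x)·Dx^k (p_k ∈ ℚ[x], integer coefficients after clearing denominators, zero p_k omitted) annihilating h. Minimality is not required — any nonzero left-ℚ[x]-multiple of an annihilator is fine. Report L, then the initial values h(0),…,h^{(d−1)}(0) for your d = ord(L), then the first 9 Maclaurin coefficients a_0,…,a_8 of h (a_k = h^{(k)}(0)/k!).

L = (16 + 30·x - 2·x^2 - 48·x^3 + 36·x^4) + (-3 - x + 19·x^2 + 6·x^3 - 18·x^4)·Dx  (order 1).
h: a_k = -9, -48, -165, -516, -1474, -20462/5, -54829/5, -606944/21, -7855213/105, …
ICs: h(0) = -9.

f: a_k = 3, 3, 12, 21, 57, 120, 291, 651, 1524, …
g: a_k = -1, -2, -2, -4/3, -2/3, -4/15, -4/45, -8/315, -2/315, …
L₀ := L_f ⊗_s L_g (sym. prod.), ord ≤ 1.
Differentiate: ansatz ord ≤ ord L₀ ⇒ L.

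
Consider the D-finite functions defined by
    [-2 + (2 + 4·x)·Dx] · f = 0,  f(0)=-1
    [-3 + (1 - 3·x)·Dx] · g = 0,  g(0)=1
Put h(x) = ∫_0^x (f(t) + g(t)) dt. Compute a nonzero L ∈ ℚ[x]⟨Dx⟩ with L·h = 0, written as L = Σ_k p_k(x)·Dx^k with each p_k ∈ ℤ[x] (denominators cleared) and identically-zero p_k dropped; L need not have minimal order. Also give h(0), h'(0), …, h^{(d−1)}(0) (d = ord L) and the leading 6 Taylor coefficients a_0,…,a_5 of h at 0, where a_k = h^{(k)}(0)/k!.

f: a_k = -1, -1, 1/2, -1/2, 5/8, -7/8, …
g: a_k = 1, 3, 9, 27, 81, 243, …
L₀ := lclm(L_f,L_g); ord L₀ ≤ 1+1.
h=∫₀ˣh₀: take L = L₀·Dx.
L = (21 + 27·x)·Dx + (-19 - 66·x - 81·x^2)·Dx^2 + (2 + 7·x - 21·x^2 - 54·x^3)·Dx^3  (order 3).
h: a_k = 0, 0, 1, 19/6, 53/8, 653/40, …
ICs: h(0) = 0, h′(0) = 0, h′′(0) = 2.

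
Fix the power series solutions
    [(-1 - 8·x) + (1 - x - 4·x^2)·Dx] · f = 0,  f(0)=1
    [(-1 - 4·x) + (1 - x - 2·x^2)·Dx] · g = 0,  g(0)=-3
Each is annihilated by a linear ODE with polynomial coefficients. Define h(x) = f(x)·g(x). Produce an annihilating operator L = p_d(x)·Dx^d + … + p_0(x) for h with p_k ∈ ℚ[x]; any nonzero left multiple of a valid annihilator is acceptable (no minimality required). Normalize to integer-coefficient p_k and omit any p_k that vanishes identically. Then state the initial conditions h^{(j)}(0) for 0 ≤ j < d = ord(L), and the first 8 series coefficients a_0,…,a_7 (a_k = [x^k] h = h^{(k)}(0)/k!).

f: a_k = 1, 1, 5, 9, 29, 65, 181, 441, …
g: a_k = -3, -3, -9, -15, -33, -63, -129, -255, …
Sym-product of L_f,L_g gives L₀ (≤ ord 1).
L = (-2 - 10·x + 18·x^2 + 32·x^3) + (1 - 2·x - 5·x^2 + 6·x^3 + 8·x^4)·Dx  (order 1).
h: a_k = -3, -6, -27, -66, -207, -534, -1491, -3882, …
ICs: h(0) = -3.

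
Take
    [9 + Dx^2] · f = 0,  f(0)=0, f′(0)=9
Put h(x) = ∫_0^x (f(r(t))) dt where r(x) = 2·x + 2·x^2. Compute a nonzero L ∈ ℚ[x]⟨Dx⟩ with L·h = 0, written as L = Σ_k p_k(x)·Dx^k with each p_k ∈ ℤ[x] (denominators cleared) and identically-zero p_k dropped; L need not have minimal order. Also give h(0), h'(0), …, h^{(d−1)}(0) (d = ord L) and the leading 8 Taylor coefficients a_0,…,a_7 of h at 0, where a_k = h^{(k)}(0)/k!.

f: a_k = 0, 9, 0, -27/2, 0, 243/40, 0, -729/560, …
Substitute x→r, Dx→(1/r')Dx; clear ⇒ L₀.
h=∫₀ˣh₀: take L = L₀·Dx.
L = (36 + 216·x + 432·x^2 + 288·x^3)·Dx - 2·Dx^2 + (1 + 2·x)·Dx^3  (order 3).
h: a_k = 0, 0, 9, 6, -27, -324/5, -108/5, 864/7, …
ICs: h(0) = 0, h′(0) = 0, h′′(0) = 18.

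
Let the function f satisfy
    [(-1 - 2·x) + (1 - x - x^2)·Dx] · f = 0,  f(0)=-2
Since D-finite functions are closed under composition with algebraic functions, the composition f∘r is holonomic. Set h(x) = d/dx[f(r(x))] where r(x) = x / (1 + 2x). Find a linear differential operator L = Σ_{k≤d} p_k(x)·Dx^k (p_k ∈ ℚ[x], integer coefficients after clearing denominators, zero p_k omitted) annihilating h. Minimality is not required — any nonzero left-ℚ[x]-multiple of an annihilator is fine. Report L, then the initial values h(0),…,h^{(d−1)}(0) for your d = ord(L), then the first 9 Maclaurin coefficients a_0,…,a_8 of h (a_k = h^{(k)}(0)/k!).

L = (-6·x - 18·x^2 - 16·x^3) + (-1 - 9·x - 27·x^2 - 30·x^3 - 8·x^4)·Dx  (order 1).
h: a_k = -2, 0, 6, -24, 80, -252, 770, -2304, 6786, …
ICs: h(0) = -2.

f: a_k = -2, -2, -4, -6, -10, -16, -26, -42, -68, …
f∘r: x↦r, Dx↦Dx/r' in L_f ⇒ L₀.
h=h₀': d/dx-closure on L₀ ⇒ L.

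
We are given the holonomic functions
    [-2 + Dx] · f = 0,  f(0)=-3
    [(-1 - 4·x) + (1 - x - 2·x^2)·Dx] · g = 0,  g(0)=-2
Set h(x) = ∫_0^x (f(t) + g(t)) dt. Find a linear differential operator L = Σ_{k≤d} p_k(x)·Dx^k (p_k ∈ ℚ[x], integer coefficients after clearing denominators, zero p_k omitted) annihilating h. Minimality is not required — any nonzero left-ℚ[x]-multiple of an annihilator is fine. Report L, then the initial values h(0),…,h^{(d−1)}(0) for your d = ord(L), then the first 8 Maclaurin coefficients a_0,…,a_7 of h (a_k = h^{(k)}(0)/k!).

L = (8 + 12·x + 72·x^2 + 32·x^3)·Dx + (-2 - 20·x - 36·x^2 + 16·x^3 + 16·x^4)·Dx^2 + (-1 + 7·x - 16·x^3 - 8·x^4)·Dx^3  (order 3).
h: a_k = 0, -5, -4, -4, -7/2, -24/5, -107/15, -1294/105, …
ICs: h(0) = 0, h′(0) = -5, h′′(0) = -8.

f: a_k = -3, -6, -6, -4, -2, -4/5, -4/15, -8/105, …
g: a_k = -2, -2, -6, -10, -22, -42, -86, -170, …
Sum ⇒ L₀ = lclm(L_f,L_g) in ℚ(x)⟨Dx⟩.
h=∫h₀ ⇒ L = L₀·Dx.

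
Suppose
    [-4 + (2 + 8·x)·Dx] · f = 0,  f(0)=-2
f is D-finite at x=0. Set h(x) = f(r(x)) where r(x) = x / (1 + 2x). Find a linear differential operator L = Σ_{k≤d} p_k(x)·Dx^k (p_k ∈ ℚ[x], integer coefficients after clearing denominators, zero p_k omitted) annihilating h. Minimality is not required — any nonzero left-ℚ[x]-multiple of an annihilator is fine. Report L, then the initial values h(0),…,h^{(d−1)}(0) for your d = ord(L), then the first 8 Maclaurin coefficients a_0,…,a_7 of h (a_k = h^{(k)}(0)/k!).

L = -2 + (1 + 8·x + 12·x^2)·Dx  (order 1).
h: a_k = -2, -4, 12, -40, 148, -600, 2616, -12048, …
ICs: h(0) = -2.

f: a_k = -2, -4, 4, -8, 20, -56, 168, -528, …
f∘r: x↦r, Dx↦Dx/r' in L_f ⇒ L₀.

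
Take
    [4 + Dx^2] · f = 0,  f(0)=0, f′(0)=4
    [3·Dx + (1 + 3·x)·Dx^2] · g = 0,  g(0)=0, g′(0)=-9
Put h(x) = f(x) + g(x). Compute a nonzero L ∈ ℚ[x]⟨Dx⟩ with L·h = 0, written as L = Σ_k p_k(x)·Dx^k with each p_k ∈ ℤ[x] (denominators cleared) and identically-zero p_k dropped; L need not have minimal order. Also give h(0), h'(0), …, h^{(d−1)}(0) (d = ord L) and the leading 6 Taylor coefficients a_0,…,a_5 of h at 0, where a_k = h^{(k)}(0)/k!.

f: a_k = 0, 4, 0, -8/3, 0, 8/15, …
g: a_k = 0, -9, 27/2, -27, 243/4, -729/5, …
h₀=f+g: left-lcm gives L₀, ord ≤ 4.
L = (348 + 144·x + 216·x^2)·Dx + (44 + 180·x + 216·x^2 + 216·x^3)·Dx^2 + (87 + 36·x + 54·x^2)·Dx^3 + (11 + 45·x + 54·x^2 + 54·x^3)·Dx^4  (order 4).
h: a_k = 0, -5, 27/2, -89/3, 243/4, -2179/15, …
ICs: h(0) = 0, h′(0) = -5, h′′(0) = 27, h′′′(0) = -178.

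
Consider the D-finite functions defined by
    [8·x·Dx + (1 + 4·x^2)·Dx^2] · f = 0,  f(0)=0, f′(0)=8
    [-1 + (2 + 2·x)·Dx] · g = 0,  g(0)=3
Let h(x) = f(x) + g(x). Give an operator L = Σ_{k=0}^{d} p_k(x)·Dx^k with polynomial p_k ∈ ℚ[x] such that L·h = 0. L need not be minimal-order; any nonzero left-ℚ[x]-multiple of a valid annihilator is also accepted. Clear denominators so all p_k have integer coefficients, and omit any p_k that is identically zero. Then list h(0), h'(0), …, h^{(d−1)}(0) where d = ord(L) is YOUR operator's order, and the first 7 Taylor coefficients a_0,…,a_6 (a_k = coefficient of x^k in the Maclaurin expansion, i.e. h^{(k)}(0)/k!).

L = (-16 - 40·x + 192·x^2 + 96·x^3)·Dx + (-35 - 64·x + 328·x^2 + 768·x^3 + 336·x^4)·Dx^2 + (-2 + 30·x + 48·x^2 + 144·x^3 + 224·x^4 + 96·x^5)·Dx^3  (order 3).
h: a_k = 3, 19/2, -3/8, -503/48, -15/128, 32873/1280, -63/1024, …
ICs: h(0) = 3, h′(0) = 19/2, h′′(0) = -3/4.

f: a_k = 0, 8, 0, -32/3, 0, 128/5, 0, …
g: a_k = 3, 3/2, -3/8, 3/16, -15/128, 21/256, -63/1024, …
Sum ⇒ L₀ = lclm(L_f,L_g) in ℚ(x)⟨Dx⟩.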